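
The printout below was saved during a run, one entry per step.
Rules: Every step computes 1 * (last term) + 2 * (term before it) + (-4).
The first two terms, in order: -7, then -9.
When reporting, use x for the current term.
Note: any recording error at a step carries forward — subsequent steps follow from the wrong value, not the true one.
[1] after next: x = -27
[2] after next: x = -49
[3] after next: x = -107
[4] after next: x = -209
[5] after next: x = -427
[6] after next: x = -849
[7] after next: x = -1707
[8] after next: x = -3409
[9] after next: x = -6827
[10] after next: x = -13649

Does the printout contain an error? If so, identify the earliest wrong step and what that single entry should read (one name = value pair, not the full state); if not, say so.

no error

step 1: x = 1*(-9) + (2)*(-7) + (-4) = -27 -> matches
step 2: x = 1*(-27) + (2)*(-9) + (-4) = -49 -> no discrepancy
step 3: x = 1*(-49) + (2)*(-27) + (-4) = -107 -> verified
step 4: x = 1*(-107) + (2)*(-49) + (-4) = -209 -> verified
step 5: x = 1*(-209) + (2)*(-107) + (-4) = -427 -> consistent with the printout
step 6: x = 1*(-427) + (2)*(-209) + (-4) = -849 -> confirmed correct
step 7: x = 1*(-849) + (2)*(-427) + (-4) = -1707 -> verified
step 8: x = 1*(-1707) + (2)*(-849) + (-4) = -3409 -> same as recorded
step 9: x = 1*(-3409) + (2)*(-1707) + (-4) = -6827 -> verified
step 10: x = 1*(-6827) + (2)*(-3409) + (-4) = -13649 -> confirmed correct
Each recorded entry agrees with the recomputation.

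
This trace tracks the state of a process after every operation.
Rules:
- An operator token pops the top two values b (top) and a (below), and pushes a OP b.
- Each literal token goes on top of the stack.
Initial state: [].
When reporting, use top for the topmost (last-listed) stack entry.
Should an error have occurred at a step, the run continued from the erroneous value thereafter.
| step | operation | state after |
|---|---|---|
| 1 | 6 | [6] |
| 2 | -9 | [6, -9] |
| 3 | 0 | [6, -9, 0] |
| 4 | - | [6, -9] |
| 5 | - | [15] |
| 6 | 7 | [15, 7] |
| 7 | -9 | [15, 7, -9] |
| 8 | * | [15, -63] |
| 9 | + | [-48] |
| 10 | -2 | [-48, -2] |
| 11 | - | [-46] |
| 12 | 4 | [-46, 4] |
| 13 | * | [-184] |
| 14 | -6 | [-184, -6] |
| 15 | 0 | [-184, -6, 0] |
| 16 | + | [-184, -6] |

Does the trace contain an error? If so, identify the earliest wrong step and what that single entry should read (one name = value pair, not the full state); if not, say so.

step 1: push 6: top = 6 -> no discrepancy
step 2: push -9: top = -9 -> in agreement
step 3: push 0: top = 0 -> checks out
step 4: -9 - 0 = -9 -> no discrepancy
step 5: 6 - -9 = 15 -> in agreement
step 6: push 7: top = 7 -> in agreement
step 7: push -9: top = -9 -> in agreement
step 8: 7 * -9 = -63 -> agrees with the trace
step 9: 15 + -63 = -48 -> verified
step 10: push -2: top = -2 -> verified
step 11: -48 - -2 = -46 -> no discrepancy
step 12: push 4: top = 4 -> agrees with the trace
step 13: -46 * 4 = -184 -> same as recorded
step 14: push -6: top = -6 -> checks out
step 15: push 0: top = 0 -> no discrepancy
step 16: -6 + 0 = -6 -> no discrepancy
All entries verified; no error found.

no error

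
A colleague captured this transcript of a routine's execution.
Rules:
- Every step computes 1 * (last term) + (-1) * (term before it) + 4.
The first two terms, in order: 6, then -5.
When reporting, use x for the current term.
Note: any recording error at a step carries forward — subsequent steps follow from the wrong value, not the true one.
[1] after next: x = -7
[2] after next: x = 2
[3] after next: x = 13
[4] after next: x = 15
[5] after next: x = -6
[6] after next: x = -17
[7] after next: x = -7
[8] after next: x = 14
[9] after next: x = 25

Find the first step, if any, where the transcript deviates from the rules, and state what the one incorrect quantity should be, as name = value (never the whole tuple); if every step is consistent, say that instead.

Step 1: x = 1*(-5) + (-1)*(6) + (4) = -7 — same as recorded.
Step 2: x = 1*(-7) + (-1)*(-5) + (4) = 2 — checks out.
Step 3: x = 1*(2) + (-1)*(-7) + (4) = 13 — agrees with the transcript.
Step 4: x = 1*(13) + (-1)*(2) + (4) = 15 — agrees with the transcript.
Step 5: x = 1*(15) + (-1)*(13) + (4) = 6 — the recorded entry deviates here.
Step 5 is the first one off; corrected, x = 6.

step 5, x = 6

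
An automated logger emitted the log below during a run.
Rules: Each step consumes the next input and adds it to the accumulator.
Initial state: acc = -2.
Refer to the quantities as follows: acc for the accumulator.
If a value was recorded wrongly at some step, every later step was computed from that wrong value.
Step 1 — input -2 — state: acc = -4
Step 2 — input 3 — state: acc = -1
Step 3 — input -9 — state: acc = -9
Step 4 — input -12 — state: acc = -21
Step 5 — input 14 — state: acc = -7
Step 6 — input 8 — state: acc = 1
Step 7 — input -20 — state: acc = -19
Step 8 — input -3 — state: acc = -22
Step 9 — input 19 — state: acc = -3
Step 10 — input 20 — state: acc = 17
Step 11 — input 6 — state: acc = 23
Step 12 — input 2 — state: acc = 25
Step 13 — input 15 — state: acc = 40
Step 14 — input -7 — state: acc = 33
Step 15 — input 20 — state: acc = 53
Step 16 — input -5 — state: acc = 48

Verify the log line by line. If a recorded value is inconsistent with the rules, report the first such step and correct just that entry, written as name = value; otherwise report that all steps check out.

step 3, acc = -10

Step 1: acc = -2 + -2 = -4 — matches.
Step 2: acc = -4 + 3 = -1 — confirmed correct.
Step 3: acc = -1 + -9 = -10 — the entry is off here.
The audit stops at step 3: the recorded entry is wrong and should be acc = -10.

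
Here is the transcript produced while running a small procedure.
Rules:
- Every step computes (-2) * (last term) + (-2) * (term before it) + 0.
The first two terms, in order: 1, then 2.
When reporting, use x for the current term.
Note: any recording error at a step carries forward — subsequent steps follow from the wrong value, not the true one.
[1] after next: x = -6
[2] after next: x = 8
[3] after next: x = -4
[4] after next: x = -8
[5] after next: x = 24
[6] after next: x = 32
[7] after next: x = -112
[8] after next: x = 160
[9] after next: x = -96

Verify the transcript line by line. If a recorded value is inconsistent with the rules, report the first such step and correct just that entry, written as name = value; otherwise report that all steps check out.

step 6, x = -32

Recomputing the run from the initial state:
step 1: x = -6
step 2: x = 8
step 3: x = -4
step 4: x = -8
step 5: x = 24
step 6: x = -32
step 7: x = 16
step 8: x = 32
step 9: x = -96
The first disagreement with the transcript is at step 6, where the value should be x = -32.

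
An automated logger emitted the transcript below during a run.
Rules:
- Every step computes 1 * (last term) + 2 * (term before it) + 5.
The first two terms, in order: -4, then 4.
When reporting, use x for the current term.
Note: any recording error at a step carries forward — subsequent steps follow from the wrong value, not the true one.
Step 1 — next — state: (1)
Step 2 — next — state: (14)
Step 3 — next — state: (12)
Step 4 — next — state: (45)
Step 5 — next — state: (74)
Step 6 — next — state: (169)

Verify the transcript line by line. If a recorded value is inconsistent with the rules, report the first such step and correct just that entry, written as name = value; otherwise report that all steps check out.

1. x = 1*(4) + (2)*(-4) + (5) = 1 (same as recorded)
2. x = 1*(1) + (2)*(4) + (5) = 14 (matches)
3. x = 1*(14) + (2)*(1) + (5) = 21 (first mismatch against the transcript)
Step 3 is the first one off; corrected, x = 21.

step 3, x = 21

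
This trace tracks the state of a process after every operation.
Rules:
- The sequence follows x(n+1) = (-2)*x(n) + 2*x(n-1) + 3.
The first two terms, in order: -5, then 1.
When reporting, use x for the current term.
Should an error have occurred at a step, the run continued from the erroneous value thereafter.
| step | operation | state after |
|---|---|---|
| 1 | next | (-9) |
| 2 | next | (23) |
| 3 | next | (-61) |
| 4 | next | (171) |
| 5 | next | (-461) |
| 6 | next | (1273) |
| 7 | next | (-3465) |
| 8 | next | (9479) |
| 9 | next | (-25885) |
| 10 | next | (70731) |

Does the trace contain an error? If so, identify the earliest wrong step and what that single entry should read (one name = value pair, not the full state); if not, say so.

Recomputing the run from the initial state:
step 1: x = -9
step 2: x = 23
step 3: x = -61
step 4: x = 171
step 5: x = -461
step 6: x = 1267
step 7: x = -3453
step 8: x = 9443
step 9: x = -25789
step 10: x = 70467
The first disagreement with the trace is at step 6, where the value should be x = 1267.

step 6, x = 1267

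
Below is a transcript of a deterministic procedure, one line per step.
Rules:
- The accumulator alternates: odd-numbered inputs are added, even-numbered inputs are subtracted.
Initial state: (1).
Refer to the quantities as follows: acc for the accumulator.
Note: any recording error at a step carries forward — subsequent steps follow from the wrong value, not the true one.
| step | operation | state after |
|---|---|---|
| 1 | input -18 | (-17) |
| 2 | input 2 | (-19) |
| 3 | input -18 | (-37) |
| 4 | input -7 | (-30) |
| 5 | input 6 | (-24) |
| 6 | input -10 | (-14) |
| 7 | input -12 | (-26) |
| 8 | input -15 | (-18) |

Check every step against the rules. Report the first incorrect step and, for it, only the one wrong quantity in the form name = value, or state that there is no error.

step 8, acc = -11

Recomputing the run from the initial state:
step 1: acc = -17
step 2: acc = -19
step 3: acc = -37
step 4: acc = -30
step 5: acc = -24
step 6: acc = -14
step 7: acc = -26
step 8: acc = -11
The first disagreement with the transcript is at step 8, where the value should be acc = -11.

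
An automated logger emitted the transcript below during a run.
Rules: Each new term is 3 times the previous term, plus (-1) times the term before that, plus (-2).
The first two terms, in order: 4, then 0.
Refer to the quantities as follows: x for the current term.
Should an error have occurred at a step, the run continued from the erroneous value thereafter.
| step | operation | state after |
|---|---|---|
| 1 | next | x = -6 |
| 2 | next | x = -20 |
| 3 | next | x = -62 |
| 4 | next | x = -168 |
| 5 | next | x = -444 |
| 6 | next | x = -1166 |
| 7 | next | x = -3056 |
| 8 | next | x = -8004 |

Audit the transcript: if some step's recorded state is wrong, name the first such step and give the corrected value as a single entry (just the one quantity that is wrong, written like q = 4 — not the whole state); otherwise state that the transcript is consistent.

1. x = 3*(0) + (-1)*(4) + (-2) = -6 (agrees with the transcript)
2. x = 3*(-6) + (-1)*(0) + (-2) = -20 (agrees with the transcript)
3. x = 3*(-20) + (-1)*(-6) + (-2) = -56 (first mismatch against the transcript)
That makes step 3 the first incorrect line — x = -56 is what it should show.

step 3, x = -56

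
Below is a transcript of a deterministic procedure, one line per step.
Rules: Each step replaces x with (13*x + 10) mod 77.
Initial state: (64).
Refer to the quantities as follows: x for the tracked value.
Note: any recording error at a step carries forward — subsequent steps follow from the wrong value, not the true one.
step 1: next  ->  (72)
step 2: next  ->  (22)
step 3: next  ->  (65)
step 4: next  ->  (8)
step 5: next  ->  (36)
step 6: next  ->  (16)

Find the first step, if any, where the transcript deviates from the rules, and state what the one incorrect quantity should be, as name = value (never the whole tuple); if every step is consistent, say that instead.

Step 1: x = (13*64 + 10) mod 77 = 72 — exactly as logged.
Step 2: x = (13*72 + 10) mod 77 = 22 — no discrepancy.
Step 3: x = (13*22 + 10) mod 77 = 65 — confirmed correct.
Step 4: x = (13*65 + 10) mod 77 = 8 — verified.
Step 5: x = (13*8 + 10) mod 77 = 37 — the entry is off here.
First incorrect step: 5; the correct value is x = 37.

step 5, x = 37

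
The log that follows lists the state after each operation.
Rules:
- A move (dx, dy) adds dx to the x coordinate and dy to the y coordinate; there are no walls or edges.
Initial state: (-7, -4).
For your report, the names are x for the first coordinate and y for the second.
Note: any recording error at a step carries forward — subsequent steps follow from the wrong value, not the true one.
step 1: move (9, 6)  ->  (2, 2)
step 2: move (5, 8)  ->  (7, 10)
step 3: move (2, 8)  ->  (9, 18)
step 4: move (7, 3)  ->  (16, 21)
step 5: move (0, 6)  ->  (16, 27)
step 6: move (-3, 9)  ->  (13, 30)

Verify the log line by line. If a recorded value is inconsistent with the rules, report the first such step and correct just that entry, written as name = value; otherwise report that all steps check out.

step 1: x = -7 + (9) = 2, y = -4 + (6) = 2 -> exactly as logged
step 2: x = 2 + (5) = 7, y = 2 + (8) = 10 -> exactly as logged
step 3: x = 7 + (2) = 9, y = 10 + (8) = 18 -> no discrepancy
step 4: x = 9 + (7) = 16, y = 18 + (3) = 21 -> consistent with the log
step 5: x = 16 + (0) = 16, y = 21 + (6) = 27 -> exactly as logged
step 6: x = 16 + (-3) = 13, y = 27 + (9) = 36 -> first mismatch against the log
That makes step 6 the first incorrect line — y = 36 is what it should show.

step 6, y = 36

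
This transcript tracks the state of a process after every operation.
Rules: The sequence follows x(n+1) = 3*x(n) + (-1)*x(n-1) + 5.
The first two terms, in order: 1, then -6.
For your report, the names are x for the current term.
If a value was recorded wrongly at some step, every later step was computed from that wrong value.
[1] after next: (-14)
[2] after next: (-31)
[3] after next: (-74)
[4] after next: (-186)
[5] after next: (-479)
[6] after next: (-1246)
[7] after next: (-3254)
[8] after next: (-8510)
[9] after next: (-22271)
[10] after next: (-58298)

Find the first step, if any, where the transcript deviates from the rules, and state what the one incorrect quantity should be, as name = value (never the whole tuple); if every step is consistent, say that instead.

step 8, x = -8511

1. x = 3*(-6) + (-1)*(1) + (5) = -14 (confirmed correct)
2. x = 3*(-14) + (-1)*(-6) + (5) = -31 (matches)
3. x = 3*(-31) + (-1)*(-14) + (5) = -74 (verified)
4. x = 3*(-74) + (-1)*(-31) + (5) = -186 (exactly as logged)
5. x = 3*(-186) + (-1)*(-74) + (5) = -479 (agrees with the transcript)
6. x = 3*(-479) + (-1)*(-186) + (5) = -1246 (consistent with the transcript)
7. x = 3*(-1246) + (-1)*(-479) + (5) = -3254 (matches)
8. x = 3*(-3254) + (-1)*(-1246) + (5) = -8511 (the transcript disagrees here)
First deviation found at step 8; the corrected entry is x = -8511.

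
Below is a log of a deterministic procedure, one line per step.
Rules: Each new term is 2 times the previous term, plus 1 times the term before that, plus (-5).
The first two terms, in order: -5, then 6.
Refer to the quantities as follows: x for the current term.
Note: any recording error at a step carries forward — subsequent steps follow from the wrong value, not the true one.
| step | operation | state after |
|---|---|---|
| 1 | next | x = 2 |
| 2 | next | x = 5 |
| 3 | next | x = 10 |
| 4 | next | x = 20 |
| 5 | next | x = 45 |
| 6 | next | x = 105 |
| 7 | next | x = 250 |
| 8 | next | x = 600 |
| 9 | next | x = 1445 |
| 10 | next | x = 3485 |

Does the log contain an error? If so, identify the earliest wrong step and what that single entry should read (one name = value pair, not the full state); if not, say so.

step 3, x = 7

Recomputing the run from the initial state:
step 1: x = 2
step 2: x = 5
step 3: x = 7
step 4: x = 14
step 5: x = 30
step 6: x = 69
step 7: x = 163
step 8: x = 390
step 9: x = 938
step 10: x = 2261
The first disagreement with the log is at step 3, where the value should be x = 7.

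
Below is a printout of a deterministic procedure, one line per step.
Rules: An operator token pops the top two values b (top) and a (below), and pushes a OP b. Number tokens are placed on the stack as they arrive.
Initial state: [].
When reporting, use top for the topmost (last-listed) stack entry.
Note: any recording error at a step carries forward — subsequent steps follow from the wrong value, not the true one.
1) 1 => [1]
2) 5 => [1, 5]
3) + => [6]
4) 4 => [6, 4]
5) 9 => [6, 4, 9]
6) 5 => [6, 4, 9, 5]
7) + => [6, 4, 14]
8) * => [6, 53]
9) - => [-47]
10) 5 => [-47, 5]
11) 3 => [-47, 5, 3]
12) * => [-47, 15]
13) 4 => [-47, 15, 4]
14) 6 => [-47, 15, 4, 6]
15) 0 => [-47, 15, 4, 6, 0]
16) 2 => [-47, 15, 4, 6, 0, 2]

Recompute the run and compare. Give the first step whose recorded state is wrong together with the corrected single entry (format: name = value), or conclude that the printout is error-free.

step 8, top = 56

step 1: push 1: top = 1 -> same as recorded
step 2: push 5: top = 5 -> no discrepancy
step 3: 1 + 5 = 6 -> same as recorded
step 4: push 4: top = 4 -> exactly as logged
step 5: push 9: top = 9 -> verified
step 6: push 5: top = 5 -> confirmed correct
step 7: 9 + 5 = 14 -> in agreement
step 8: 4 * 14 = 56 -> the printout disagrees here
The audit stops at step 8: the recorded entry is wrong and should be top = 56.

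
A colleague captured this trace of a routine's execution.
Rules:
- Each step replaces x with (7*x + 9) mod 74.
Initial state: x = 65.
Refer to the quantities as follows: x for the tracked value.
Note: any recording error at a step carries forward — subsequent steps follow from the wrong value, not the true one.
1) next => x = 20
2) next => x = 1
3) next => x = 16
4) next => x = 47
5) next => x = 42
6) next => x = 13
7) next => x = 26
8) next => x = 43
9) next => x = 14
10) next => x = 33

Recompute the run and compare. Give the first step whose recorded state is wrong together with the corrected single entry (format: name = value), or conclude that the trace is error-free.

Recomputing the run from the initial state:
step 1: x = 20
step 2: x = 1
step 3: x = 16
step 4: x = 47
step 5: x = 42
step 6: x = 7
step 7: x = 58
step 8: x = 45
step 9: x = 28
step 10: x = 57
The first disagreement with the trace is at step 6, where the value should be x = 7.

step 6, x = 7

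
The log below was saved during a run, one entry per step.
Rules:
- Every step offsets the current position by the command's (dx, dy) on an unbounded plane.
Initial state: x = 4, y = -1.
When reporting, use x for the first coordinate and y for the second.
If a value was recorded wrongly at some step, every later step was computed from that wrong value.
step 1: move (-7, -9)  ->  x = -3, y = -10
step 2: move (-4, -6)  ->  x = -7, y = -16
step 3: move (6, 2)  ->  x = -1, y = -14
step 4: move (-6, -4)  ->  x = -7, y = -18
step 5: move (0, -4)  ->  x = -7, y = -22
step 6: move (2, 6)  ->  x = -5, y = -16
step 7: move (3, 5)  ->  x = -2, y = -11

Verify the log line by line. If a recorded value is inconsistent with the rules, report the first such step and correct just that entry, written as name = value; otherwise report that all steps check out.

step 1: x = 4 + (-7) = -3, y = -1 + (-9) = -10 -> no discrepancy
step 2: x = -3 + (-4) = -7, y = -10 + (-6) = -16 -> checks out
step 3: x = -7 + (6) = -1, y = -16 + (2) = -14 -> confirmed correct
step 4: x = -1 + (-6) = -7, y = -14 + (-4) = -18 -> confirmed correct
step 5: x = -7 + (0) = -7, y = -18 + (-4) = -22 -> matches
step 6: x = -7 + (2) = -5, y = -22 + (6) = -16 -> verified
step 7: x = -5 + (3) = -2, y = -16 + (5) = -11 -> exactly as logged
All steps check out; nothing to correct.

no error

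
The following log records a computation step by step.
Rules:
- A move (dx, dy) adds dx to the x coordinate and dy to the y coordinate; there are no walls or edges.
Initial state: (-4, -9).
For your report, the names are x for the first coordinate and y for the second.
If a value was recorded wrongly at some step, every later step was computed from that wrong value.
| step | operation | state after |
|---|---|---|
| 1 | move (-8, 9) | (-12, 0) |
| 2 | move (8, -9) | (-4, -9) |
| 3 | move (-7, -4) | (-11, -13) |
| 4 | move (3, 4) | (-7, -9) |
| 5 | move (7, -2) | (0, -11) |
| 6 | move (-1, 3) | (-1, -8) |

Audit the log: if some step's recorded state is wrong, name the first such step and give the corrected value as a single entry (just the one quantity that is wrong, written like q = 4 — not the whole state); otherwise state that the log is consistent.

step 4, x = -8

Step 1: x = -4 + (-8) = -12, y = -9 + (9) = 0 — exactly as logged.
Step 2: x = -12 + (8) = -4, y = 0 + (-9) = -9 — matches.
Step 3: x = -4 + (-7) = -11, y = -9 + (-4) = -13 — checks out.
Step 4: x = -11 + (3) = -8, y = -13 + (4) = -9 — the recorded entry deviates here.
The earliest wrong entry is at step 4: it should read x = -8.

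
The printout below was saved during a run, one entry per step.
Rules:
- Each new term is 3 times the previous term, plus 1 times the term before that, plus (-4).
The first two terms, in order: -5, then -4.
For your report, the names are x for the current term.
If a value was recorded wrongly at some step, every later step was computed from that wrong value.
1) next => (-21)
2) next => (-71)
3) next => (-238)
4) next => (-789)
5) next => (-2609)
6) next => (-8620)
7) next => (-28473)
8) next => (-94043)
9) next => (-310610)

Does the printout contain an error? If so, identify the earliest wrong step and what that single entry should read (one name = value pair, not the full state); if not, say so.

Step 1: x = 3*(-4) + (1)*(-5) + (-4) = -21 — confirmed correct.
Step 2: x = 3*(-21) + (1)*(-4) + (-4) = -71 — consistent with the printout.
Step 3: x = 3*(-71) + (1)*(-21) + (-4) = -238 — exactly as logged.
Step 4: x = 3*(-238) + (1)*(-71) + (-4) = -789 — no discrepancy.
Step 5: x = 3*(-789) + (1)*(-238) + (-4) = -2609 — same as recorded.
Step 6: x = 3*(-2609) + (1)*(-789) + (-4) = -8620 — verified.
Step 7: x = 3*(-8620) + (1)*(-2609) + (-4) = -28473 — exactly as logged.
Step 8: x = 3*(-28473) + (1)*(-8620) + (-4) = -94043 — exactly as logged.
Step 9: x = 3*(-94043) + (1)*(-28473) + (-4) = -310606 — this is not what the printout shows.
So the first discrepancy is step 9, where the right value is x = -310606.

step 9, x = -310606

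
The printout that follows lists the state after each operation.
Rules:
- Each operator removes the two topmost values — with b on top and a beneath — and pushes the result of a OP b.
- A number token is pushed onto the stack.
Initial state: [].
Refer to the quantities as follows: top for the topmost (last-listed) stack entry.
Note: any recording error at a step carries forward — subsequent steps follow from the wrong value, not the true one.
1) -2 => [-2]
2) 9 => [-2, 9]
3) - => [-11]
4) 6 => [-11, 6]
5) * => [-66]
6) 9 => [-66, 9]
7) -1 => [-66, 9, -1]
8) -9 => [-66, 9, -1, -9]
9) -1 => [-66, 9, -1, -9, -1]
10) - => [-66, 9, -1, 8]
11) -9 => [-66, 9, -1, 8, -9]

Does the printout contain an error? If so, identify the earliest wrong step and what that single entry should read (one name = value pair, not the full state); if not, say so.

step 10, top = -8

step 1: push -2: top = -2 -> confirmed correct
step 2: push 9: top = 9 -> exactly as logged
step 3: -2 - 9 = -11 -> verified
step 4: push 6: top = 6 -> exactly as logged
step 5: -11 * 6 = -66 -> no discrepancy
step 6: push 9: top = 9 -> no discrepancy
step 7: push -1: top = -1 -> same as recorded
step 8: push -9: top = -9 -> same as recorded
step 9: push -1: top = -1 -> checks out
step 10: -9 - -1 = -8 -> a discrepancy with the printout
First deviation found at step 10; the corrected entry is top = -8.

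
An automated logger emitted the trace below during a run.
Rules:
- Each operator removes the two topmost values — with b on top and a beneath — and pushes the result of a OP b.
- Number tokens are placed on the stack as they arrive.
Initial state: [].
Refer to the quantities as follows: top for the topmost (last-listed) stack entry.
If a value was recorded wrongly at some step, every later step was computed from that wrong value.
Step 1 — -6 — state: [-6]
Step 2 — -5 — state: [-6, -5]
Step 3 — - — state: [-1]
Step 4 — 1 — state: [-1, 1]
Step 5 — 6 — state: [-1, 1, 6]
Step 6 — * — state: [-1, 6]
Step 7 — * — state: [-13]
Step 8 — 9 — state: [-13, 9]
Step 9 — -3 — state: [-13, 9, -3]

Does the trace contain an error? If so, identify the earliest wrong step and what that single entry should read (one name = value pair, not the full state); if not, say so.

step 7, top = -6

step 1: push -6: top = -6 -> confirmed correct
step 2: push -5: top = -5 -> consistent with the trace
step 3: -6 - -5 = -1 -> no discrepancy
step 4: push 1: top = 1 -> no discrepancy
step 5: push 6: top = 6 -> consistent with the trace
step 6: 1 * 6 = 6 -> agrees with the trace
step 7: -1 * 6 = -6 -> the trace disagrees here
Step 7 is the first one off; corrected, top = -6.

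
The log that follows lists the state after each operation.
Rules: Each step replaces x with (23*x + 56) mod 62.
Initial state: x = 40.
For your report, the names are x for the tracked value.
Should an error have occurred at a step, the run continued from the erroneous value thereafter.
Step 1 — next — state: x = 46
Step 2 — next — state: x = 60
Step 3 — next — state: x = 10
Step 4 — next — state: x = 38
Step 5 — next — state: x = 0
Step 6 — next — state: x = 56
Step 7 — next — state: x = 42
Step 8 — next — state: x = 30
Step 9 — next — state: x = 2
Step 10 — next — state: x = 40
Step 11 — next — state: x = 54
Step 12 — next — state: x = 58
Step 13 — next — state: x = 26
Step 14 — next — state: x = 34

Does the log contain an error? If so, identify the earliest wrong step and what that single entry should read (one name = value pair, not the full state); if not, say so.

Recomputing the run from the initial state:
step 1: x = 46
step 2: x = 60
step 3: x = 10
step 4: x = 38
step 5: x = 0
step 6: x = 56
step 7: x = 42
step 8: x = 30
step 9: x = 2
step 10: x = 40
step 11: x = 46
step 12: x = 60
step 13: x = 10
step 14: x = 38
The first disagreement with the log is at step 11, where the value should be x = 46.

step 11, x = 46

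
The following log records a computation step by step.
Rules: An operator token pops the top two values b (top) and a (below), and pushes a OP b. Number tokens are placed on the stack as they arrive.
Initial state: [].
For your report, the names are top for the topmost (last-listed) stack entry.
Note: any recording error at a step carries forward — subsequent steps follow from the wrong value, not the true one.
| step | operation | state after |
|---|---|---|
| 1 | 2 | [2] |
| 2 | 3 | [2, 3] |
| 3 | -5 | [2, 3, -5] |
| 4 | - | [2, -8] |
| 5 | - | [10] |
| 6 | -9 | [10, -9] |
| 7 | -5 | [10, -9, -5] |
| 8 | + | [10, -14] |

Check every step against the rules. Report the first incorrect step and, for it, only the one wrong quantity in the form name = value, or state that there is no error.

step 4, top = 8

step 1: push 2: top = 2 -> verified
step 2: push 3: top = 3 -> verified
step 3: push -5: top = -5 -> in agreement
step 4: 3 - -5 = 8 -> the recorded entry deviates here
The earliest wrong entry is at step 4: it should read top = 8.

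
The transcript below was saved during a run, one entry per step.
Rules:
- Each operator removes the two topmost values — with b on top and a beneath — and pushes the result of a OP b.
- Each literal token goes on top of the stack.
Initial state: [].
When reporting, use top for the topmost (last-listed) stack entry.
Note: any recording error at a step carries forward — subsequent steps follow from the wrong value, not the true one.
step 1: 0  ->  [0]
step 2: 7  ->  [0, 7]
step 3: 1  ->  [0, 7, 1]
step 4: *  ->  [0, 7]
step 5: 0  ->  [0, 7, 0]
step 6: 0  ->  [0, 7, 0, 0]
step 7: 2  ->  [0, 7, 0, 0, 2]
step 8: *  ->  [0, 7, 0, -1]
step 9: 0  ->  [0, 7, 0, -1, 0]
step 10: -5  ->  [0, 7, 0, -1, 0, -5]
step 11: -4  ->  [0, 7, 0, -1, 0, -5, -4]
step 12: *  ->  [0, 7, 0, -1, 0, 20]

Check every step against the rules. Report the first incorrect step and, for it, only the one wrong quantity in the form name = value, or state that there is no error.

step 8, top = 0

Recomputing the run from the initial state:
step 1: [0]
step 2: [0, 7]
step 3: [0, 7, 1]
step 4: [0, 7]
step 5: [0, 7, 0]
step 6: [0, 7, 0, 0]
step 7: [0, 7, 0, 0, 2]
step 8: [0, 7, 0, 0]
step 9: [0, 7, 0, 0, 0]
step 10: [0, 7, 0, 0, 0, -5]
step 11: [0, 7, 0, 0, 0, -5, -4]
step 12: [0, 7, 0, 0, 0, 20]
The first disagreement with the transcript is at step 8, where the value should be top = 0.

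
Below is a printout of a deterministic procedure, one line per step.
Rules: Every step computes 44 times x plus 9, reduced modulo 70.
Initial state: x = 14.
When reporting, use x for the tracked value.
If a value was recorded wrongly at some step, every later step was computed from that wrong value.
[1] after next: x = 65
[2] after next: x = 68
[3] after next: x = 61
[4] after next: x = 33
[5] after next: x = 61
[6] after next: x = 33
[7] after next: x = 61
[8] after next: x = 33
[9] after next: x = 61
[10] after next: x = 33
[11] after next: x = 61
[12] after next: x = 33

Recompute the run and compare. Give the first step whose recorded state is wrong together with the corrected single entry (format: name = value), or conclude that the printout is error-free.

Step 1: x = (44*14 + 9) mod 70 = 65 — agrees with the printout.
Step 2: x = (44*65 + 9) mod 70 = 69 — the recorded entry deviates here.
First incorrect step: 2; the correct value is x = 69.

step 2, x = 69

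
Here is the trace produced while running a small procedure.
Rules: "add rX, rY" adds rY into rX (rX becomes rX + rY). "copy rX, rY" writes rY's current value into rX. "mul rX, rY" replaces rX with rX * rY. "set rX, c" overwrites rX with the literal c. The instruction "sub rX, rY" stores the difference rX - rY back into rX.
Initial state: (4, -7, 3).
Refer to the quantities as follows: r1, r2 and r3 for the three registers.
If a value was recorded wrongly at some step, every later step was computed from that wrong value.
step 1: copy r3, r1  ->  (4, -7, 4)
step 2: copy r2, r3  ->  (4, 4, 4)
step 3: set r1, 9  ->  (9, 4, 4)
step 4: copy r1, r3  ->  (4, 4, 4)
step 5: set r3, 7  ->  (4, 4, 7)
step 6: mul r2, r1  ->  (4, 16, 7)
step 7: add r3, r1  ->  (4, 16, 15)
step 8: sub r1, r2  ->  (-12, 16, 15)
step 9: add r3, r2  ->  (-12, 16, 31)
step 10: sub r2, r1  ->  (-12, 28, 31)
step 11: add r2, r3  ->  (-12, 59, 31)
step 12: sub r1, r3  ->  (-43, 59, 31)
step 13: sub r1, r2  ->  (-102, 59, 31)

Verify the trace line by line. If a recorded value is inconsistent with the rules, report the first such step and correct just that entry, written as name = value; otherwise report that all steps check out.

Recomputing the run from the initial state:
step 1: r1 = 4, r2 = -7, r3 = 4
step 2: r1 = 4, r2 = 4, r3 = 4
step 3: r1 = 9, r2 = 4, r3 = 4
step 4: r1 = 4, r2 = 4, r3 = 4
step 5: r1 = 4, r2 = 4, r3 = 7
step 6: r1 = 4, r2 = 16, r3 = 7
step 7: r1 = 4, r2 = 16, r3 = 11
step 8: r1 = -12, r2 = 16, r3 = 11
step 9: r1 = -12, r2 = 16, r3 = 27
step 10: r1 = -12, r2 = 28, r3 = 27
step 11: r1 = -12, r2 = 55, r3 = 27
step 12: r1 = -39, r2 = 55, r3 = 27
step 13: r1 = -94, r2 = 55, r3 = 27
The first disagreement with the trace is at step 7, where the value should be r3 = 11.

step 7, r3 = 11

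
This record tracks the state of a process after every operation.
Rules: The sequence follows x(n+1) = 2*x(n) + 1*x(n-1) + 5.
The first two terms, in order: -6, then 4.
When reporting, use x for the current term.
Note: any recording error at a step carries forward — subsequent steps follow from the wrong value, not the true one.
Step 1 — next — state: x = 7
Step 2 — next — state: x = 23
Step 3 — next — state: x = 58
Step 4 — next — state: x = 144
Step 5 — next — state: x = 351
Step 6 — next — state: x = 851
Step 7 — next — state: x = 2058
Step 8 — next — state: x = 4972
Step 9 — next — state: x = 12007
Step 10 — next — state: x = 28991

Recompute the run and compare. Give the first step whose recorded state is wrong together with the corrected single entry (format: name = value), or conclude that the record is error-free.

1. x = 2*(4) + (1)*(-6) + (5) = 7 (no discrepancy)
2. x = 2*(7) + (1)*(4) + (5) = 23 (agrees with the record)
3. x = 2*(23) + (1)*(7) + (5) = 58 (no discrepancy)
4. x = 2*(58) + (1)*(23) + (5) = 144 (consistent with the record)
5. x = 2*(144) + (1)*(58) + (5) = 351 (matches)
6. x = 2*(351) + (1)*(144) + (5) = 851 (confirmed correct)
7. x = 2*(851) + (1)*(351) + (5) = 2058 (exactly as logged)
8. x = 2*(2058) + (1)*(851) + (5) = 4972 (agrees with the record)
9. x = 2*(4972) + (1)*(2058) + (5) = 12007 (in agreement)
10. x = 2*(12007) + (1)*(4972) + (5) = 28991 (same as recorded)
All entries verified; no error found.

no error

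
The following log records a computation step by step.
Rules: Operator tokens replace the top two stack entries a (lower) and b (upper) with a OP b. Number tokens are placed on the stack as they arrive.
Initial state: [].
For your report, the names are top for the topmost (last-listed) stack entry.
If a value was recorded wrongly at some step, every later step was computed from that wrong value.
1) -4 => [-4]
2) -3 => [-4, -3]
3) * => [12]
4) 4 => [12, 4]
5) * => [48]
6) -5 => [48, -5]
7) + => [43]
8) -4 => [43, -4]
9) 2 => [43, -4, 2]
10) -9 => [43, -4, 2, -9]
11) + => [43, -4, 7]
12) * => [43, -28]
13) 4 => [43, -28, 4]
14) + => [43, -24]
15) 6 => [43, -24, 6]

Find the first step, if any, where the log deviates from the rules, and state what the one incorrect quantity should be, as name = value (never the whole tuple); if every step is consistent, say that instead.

Recomputing the run from the initial state:
step 1: [-4]
step 2: [-4, -3]
step 3: [12]
step 4: [12, 4]
step 5: [48]
step 6: [48, -5]
step 7: [43]
step 8: [43, -4]
step 9: [43, -4, 2]
step 10: [43, -4, 2, -9]
step 11: [43, -4, -7]
step 12: [43, 28]
step 13: [43, 28, 4]
step 14: [43, 32]
step 15: [43, 32, 6]
The first disagreement with the log is at step 11, where the value should be top = -7.

step 11, top = -7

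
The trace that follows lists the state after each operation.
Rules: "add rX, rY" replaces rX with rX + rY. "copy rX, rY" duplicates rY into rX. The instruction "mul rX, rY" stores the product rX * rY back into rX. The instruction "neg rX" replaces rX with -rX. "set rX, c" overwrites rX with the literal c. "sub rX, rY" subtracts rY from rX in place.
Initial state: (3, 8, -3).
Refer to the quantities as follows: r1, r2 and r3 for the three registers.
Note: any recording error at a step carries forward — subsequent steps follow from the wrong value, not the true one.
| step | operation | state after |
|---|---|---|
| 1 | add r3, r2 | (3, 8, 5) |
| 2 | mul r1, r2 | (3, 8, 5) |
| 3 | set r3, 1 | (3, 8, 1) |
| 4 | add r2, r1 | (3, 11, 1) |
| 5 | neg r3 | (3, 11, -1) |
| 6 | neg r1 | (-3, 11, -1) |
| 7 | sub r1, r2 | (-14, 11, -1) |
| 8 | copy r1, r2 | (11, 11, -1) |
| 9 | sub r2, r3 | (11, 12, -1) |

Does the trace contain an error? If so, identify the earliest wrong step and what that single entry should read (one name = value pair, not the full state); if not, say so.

Recomputing the run from the initial state:
step 1: r1 = 3, r2 = 8, r3 = 5
step 2: r1 = 24, r2 = 8, r3 = 5
step 3: r1 = 24, r2 = 8, r3 = 1
step 4: r1 = 24, r2 = 32, r3 = 1
step 5: r1 = 24, r2 = 32, r3 = -1
step 6: r1 = -24, r2 = 32, r3 = -1
step 7: r1 = -56, r2 = 32, r3 = -1
step 8: r1 = 32, r2 = 32, r3 = -1
step 9: r1 = 32, r2 = 33, r3 = -1
The first disagreement with the trace is at step 2, where the value should be r1 = 24.

step 2, r1 = 24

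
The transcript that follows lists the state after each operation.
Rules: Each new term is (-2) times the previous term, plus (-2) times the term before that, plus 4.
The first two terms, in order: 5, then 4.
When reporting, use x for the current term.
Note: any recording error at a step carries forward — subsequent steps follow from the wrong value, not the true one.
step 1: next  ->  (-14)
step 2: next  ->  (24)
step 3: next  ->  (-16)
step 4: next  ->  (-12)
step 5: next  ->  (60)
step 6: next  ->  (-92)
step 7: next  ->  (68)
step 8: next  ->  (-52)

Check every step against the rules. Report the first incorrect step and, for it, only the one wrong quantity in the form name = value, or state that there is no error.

step 8, x = 52

step 1: x = -2*(4) + (-2)*(5) + (4) = -14 -> consistent with the transcript
step 2: x = -2*(-14) + (-2)*(4) + (4) = 24 -> confirmed correct
step 3: x = -2*(24) + (-2)*(-14) + (4) = -16 -> same as recorded
step 4: x = -2*(-16) + (-2)*(24) + (4) = -12 -> verified
step 5: x = -2*(-12) + (-2)*(-16) + (4) = 60 -> no discrepancy
step 6: x = -2*(60) + (-2)*(-12) + (4) = -92 -> confirmed correct
step 7: x = -2*(-92) + (-2)*(60) + (4) = 68 -> checks out
step 8: x = -2*(68) + (-2)*(-92) + (4) = 52 -> first mismatch against the transcript
Step 8 is the first one off; corrected, x = 52.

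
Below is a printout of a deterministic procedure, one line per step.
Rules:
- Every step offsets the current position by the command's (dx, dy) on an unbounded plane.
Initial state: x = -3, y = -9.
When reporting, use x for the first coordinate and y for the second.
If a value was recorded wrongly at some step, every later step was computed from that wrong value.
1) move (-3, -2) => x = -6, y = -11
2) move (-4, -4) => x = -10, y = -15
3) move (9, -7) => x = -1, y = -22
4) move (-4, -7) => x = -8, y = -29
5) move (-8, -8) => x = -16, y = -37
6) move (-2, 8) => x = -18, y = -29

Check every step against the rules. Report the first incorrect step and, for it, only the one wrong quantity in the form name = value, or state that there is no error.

Recomputing the run from the initial state:
step 1: x = -6, y = -11
step 2: x = -10, y = -15
step 3: x = -1, y = -22
step 4: x = -5, y = -29
step 5: x = -13, y = -37
step 6: x = -15, y = -29
The first disagreement with the printout is at step 4, where the value should be x = -5.

step 4, x = -5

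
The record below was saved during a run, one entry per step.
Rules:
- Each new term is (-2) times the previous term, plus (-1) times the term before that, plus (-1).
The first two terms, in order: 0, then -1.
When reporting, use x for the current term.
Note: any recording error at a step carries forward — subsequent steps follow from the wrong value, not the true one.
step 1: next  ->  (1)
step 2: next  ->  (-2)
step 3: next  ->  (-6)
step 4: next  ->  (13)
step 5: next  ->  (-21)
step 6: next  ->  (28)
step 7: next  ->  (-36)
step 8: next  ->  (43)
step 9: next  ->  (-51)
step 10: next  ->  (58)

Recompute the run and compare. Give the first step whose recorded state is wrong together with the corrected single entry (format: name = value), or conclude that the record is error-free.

Recomputing the run from the initial state:
step 1: x = 1
step 2: x = -2
step 3: x = 2
step 4: x = -3
step 5: x = 3
step 6: x = -4
step 7: x = 4
step 8: x = -5
step 9: x = 5
step 10: x = -6
The first disagreement with the record is at step 3, where the value should be x = 2.

step 3, x = 2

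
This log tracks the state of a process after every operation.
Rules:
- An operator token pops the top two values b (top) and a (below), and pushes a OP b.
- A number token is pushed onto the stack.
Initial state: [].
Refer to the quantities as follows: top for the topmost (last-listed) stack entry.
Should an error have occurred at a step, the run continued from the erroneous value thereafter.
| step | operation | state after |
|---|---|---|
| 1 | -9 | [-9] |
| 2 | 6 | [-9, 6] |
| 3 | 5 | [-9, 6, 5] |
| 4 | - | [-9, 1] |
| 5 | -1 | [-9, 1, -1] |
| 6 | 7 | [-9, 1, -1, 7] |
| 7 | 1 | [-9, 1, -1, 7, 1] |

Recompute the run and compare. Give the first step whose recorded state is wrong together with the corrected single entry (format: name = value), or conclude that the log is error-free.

1. push -9: top = -9 (verified)
2. push 6: top = 6 (checks out)
3. push 5: top = 5 (confirmed correct)
4. 6 - 5 = 1 (checks out)
5. push -1: top = -1 (checks out)
6. push 7: top = 7 (no discrepancy)
7. push 1: top = 1 (matches)
The recomputation confirms every line.

no error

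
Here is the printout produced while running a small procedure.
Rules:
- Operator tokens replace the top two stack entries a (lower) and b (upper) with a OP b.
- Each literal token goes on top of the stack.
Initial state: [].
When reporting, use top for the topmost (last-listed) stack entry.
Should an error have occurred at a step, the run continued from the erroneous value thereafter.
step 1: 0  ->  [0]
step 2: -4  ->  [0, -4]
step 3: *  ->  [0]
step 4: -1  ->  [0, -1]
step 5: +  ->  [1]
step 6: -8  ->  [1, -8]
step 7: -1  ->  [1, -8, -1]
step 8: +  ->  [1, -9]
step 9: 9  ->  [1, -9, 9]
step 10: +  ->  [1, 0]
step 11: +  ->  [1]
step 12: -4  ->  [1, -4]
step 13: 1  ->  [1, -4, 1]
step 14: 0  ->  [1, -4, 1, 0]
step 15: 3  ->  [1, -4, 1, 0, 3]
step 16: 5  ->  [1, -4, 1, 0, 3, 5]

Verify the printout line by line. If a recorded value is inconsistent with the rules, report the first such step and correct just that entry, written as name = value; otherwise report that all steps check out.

step 1: push 0: top = 0 -> checks out
step 2: push -4: top = -4 -> no discrepancy
step 3: 0 * -4 = 0 -> verified
step 4: push -1: top = -1 -> checks out
step 5: 0 + -1 = -1 -> a discrepancy with the printout
First incorrect step: 5; the correct value is top = -1.

step 5, top = -1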